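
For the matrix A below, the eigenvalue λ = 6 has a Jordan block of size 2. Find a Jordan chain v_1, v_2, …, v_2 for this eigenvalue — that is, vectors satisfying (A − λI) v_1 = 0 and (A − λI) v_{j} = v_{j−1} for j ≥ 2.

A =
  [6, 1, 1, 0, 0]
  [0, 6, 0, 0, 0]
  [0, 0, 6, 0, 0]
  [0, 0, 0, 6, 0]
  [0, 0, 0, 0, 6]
A Jordan chain for λ = 6 of length 2:
v_1 = (1, 0, 0, 0, 0)ᵀ
v_2 = (0, 1, 0, 0, 0)ᵀ

Let N = A − (6)·I. We want v_2 with N^2 v_2 = 0 but N^1 v_2 ≠ 0; then v_{j-1} := N · v_j for j = 2, …, 2.

Pick v_2 = (0, 1, 0, 0, 0)ᵀ.
Then v_1 = N · v_2 = (1, 0, 0, 0, 0)ᵀ.

Sanity check: (A − (6)·I) v_1 = (0, 0, 0, 0, 0)ᵀ = 0. ✓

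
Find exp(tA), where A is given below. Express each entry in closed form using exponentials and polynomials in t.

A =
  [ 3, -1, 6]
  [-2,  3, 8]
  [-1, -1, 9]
e^{tA} =
  [-2*t*exp(5*t) + exp(5*t), -t^2*exp(5*t) - t*exp(5*t), 2*t^2*exp(5*t) + 6*t*exp(5*t)]
  [-2*t*exp(5*t), -t^2*exp(5*t) - 2*t*exp(5*t) + exp(5*t), 2*t^2*exp(5*t) + 8*t*exp(5*t)]
  [-t*exp(5*t), -t^2*exp(5*t)/2 - t*exp(5*t), t^2*exp(5*t) + 4*t*exp(5*t) + exp(5*t)]

Strategy: write A = P · J · P⁻¹ where J is a Jordan canonical form, so e^{tA} = P · e^{tJ} · P⁻¹, and e^{tJ} can be computed block-by-block.

A has Jordan form
J =
  [5, 1, 0]
  [0, 5, 1]
  [0, 0, 5]
(up to reordering of blocks).

Per-block formulas:
  For a 3×3 Jordan block J_3(5): exp(t · J_3(5)) = e^(5t)·(I + t·N + (t^2/2)·N^2), where N is the 3×3 nilpotent shift.

After assembling e^{tJ} and conjugating by P, we get:

e^{tA} =
  [-2*t*exp(5*t) + exp(5*t), -t^2*exp(5*t) - t*exp(5*t), 2*t^2*exp(5*t) + 6*t*exp(5*t)]
  [-2*t*exp(5*t), -t^2*exp(5*t) - 2*t*exp(5*t) + exp(5*t), 2*t^2*exp(5*t) + 8*t*exp(5*t)]
  [-t*exp(5*t), -t^2*exp(5*t)/2 - t*exp(5*t), t^2*exp(5*t) + 4*t*exp(5*t) + exp(5*t)]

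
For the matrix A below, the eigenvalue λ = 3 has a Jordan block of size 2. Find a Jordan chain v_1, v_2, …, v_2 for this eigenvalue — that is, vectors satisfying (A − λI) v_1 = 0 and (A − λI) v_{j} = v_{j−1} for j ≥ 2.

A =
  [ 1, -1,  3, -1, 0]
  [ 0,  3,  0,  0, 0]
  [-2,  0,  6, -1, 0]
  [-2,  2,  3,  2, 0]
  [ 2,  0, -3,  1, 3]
A Jordan chain for λ = 3 of length 2:
v_1 = (-2, 0, -2, -2, 2)ᵀ
v_2 = (1, 0, 0, 0, 0)ᵀ

Let N = A − (3)·I. We want v_2 with N^2 v_2 = 0 but N^1 v_2 ≠ 0; then v_{j-1} := N · v_j for j = 2, …, 2.

Pick v_2 = (1, 0, 0, 0, 0)ᵀ.
Then v_1 = N · v_2 = (-2, 0, -2, -2, 2)ᵀ.

Sanity check: (A − (3)·I) v_1 = (0, 0, 0, 0, 0)ᵀ = 0. ✓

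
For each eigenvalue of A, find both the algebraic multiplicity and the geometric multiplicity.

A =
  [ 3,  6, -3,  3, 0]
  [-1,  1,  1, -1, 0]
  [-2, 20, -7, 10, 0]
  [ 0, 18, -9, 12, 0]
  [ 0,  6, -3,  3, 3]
λ = 0: alg = 1, geom = 1; λ = 3: alg = 4, geom = 3

Step 1 — factor the characteristic polynomial to read off the algebraic multiplicities:
  χ_A(x) = x*(x - 3)^4

Step 2 — compute geometric multiplicities via the rank-nullity identity g(λ) = n − rank(A − λI):
  rank(A − (0)·I) = 4, so dim ker(A − (0)·I) = n − 4 = 1
  rank(A − (3)·I) = 2, so dim ker(A − (3)·I) = n − 2 = 3

Summary:
  λ = 0: algebraic multiplicity = 1, geometric multiplicity = 1
  λ = 3: algebraic multiplicity = 4, geometric multiplicity = 3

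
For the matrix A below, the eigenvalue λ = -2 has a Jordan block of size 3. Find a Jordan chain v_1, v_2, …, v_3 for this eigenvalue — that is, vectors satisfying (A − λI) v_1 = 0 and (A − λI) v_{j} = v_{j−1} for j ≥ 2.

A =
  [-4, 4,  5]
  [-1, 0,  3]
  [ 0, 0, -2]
A Jordan chain for λ = -2 of length 3:
v_1 = (2, 1, 0)ᵀ
v_2 = (5, 3, 0)ᵀ
v_3 = (0, 0, 1)ᵀ

Let N = A − (-2)·I. We want v_3 with N^3 v_3 = 0 but N^2 v_3 ≠ 0; then v_{j-1} := N · v_j for j = 3, …, 2.

Pick v_3 = (0, 0, 1)ᵀ.
Then v_2 = N · v_3 = (5, 3, 0)ᵀ.
Then v_1 = N · v_2 = (2, 1, 0)ᵀ.

Sanity check: (A − (-2)·I) v_1 = (0, 0, 0)ᵀ = 0. ✓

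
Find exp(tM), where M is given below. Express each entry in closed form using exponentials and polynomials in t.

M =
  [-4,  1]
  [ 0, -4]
e^{tM} =
  [exp(-4*t), t*exp(-4*t)]
  [0, exp(-4*t)]

Strategy: write M = P · J · P⁻¹ where J is a Jordan canonical form, so e^{tM} = P · e^{tJ} · P⁻¹, and e^{tJ} can be computed block-by-block.

M has Jordan form
J =
  [-4,  1]
  [ 0, -4]
(up to reordering of blocks).

Per-block formulas:
  For a 2×2 Jordan block J_2(-4): exp(t · J_2(-4)) = e^(-4t)·(I + t·N), where N is the 2×2 nilpotent shift.

After assembling e^{tJ} and conjugating by P, we get:

e^{tM} =
  [exp(-4*t), t*exp(-4*t)]
  [0, exp(-4*t)]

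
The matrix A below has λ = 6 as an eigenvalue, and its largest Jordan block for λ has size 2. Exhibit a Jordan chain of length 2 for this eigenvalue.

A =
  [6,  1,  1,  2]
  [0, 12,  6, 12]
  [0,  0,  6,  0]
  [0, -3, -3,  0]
A Jordan chain for λ = 6 of length 2:
v_1 = (1, 6, 0, -3)ᵀ
v_2 = (0, 1, 0, 0)ᵀ

Let N = A − (6)·I. We want v_2 with N^2 v_2 = 0 but N^1 v_2 ≠ 0; then v_{j-1} := N · v_j for j = 2, …, 2.

Pick v_2 = (0, 1, 0, 0)ᵀ.
Then v_1 = N · v_2 = (1, 6, 0, -3)ᵀ.

Sanity check: (A − (6)·I) v_1 = (0, 0, 0, 0)ᵀ = 0. ✓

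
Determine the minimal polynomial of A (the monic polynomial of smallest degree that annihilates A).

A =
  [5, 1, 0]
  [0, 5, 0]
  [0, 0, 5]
x^2 - 10*x + 25

The characteristic polynomial is χ_A(x) = (x - 5)^3, so the eigenvalues are known. The minimal polynomial is
  m_A(x) = Π_λ (x − λ)^{k_λ}
where k_λ is the size of the *largest* Jordan block for λ (equivalently, the smallest k with (A − λI)^k v = 0 for every generalised eigenvector v of λ).

  λ = 5: largest Jordan block has size 2, contributing (x − 5)^2

So m_A(x) = (x - 5)^2 = x^2 - 10*x + 25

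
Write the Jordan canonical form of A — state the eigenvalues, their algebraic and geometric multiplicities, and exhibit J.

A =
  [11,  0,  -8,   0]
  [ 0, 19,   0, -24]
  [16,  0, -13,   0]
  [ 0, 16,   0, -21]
J_1(-5) ⊕ J_1(-5) ⊕ J_1(3) ⊕ J_1(3)

The characteristic polynomial is
  det(x·I − A) = x^4 + 4*x^3 - 26*x^2 - 60*x + 225 = (x - 3)^2*(x + 5)^2

Eigenvalues and multiplicities (the geometric multiplicity of λ is n − rank(A − λI), which equals the number of Jordan blocks for λ):
  λ = -5: algebraic multiplicity = 2, geometric multiplicity = 2
  λ = 3: algebraic multiplicity = 2, geometric multiplicity = 2

Determining the block sizes for each eigenvalue:
  λ = -5: gm = am = 2, so every block has size 1 → block sizes [1, 1]
  λ = 3: gm = am = 2, so every block has size 1 → block sizes [1, 1]

Assembling the blocks gives a Jordan form
J =
  [-5,  0, 0, 0]
  [ 0, -5, 0, 0]
  [ 0,  0, 3, 0]
  [ 0,  0, 0, 3]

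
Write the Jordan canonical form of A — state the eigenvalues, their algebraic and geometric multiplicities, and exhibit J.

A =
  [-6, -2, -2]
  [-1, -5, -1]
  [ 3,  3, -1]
J_2(-4) ⊕ J_1(-4)

The characteristic polynomial is
  det(x·I − A) = x^3 + 12*x^2 + 48*x + 64 = (x + 4)^3

Eigenvalues and multiplicities (the geometric multiplicity of λ is n − rank(A − λI), which equals the number of Jordan blocks for λ):
  λ = -4: algebraic multiplicity = 3, geometric multiplicity = 2

Determining the block sizes for each eigenvalue:
  λ = -4: 2 blocks summing to 3 forces exactly one block of size 2 and the rest size 1 → block sizes [2, 1]

Assembling the blocks gives a Jordan form
J =
  [-4,  1,  0]
  [ 0, -4,  0]
  [ 0,  0, -4]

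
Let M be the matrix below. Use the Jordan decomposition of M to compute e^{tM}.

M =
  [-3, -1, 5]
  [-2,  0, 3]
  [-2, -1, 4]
e^{tM} =
  [-exp(t) + 2*exp(-t), -t*exp(t), t*exp(t) + 2*exp(t) - 2*exp(-t)]
  [-exp(t) + exp(-t), -t*exp(t) + exp(t), t*exp(t) + exp(t) - exp(-t)]
  [-exp(t) + exp(-t), -t*exp(t), t*exp(t) + 2*exp(t) - exp(-t)]

Strategy: write M = P · J · P⁻¹ where J is a Jordan canonical form, so e^{tM} = P · e^{tJ} · P⁻¹, and e^{tJ} can be computed block-by-block.

M has Jordan form
J =
  [-1, 0, 0]
  [ 0, 1, 1]
  [ 0, 0, 1]
(up to reordering of blocks).

Per-block formulas:
  For a 1×1 block at λ = -1: exp(t · [-1]) = [e^(-1t)].
  For a 2×2 Jordan block J_2(1): exp(t · J_2(1)) = e^(1t)·(I + t·N), where N is the 2×2 nilpotent shift.

After assembling e^{tJ} and conjugating by P, we get:

e^{tM} =
  [-exp(t) + 2*exp(-t), -t*exp(t), t*exp(t) + 2*exp(t) - 2*exp(-t)]
  [-exp(t) + exp(-t), -t*exp(t) + exp(t), t*exp(t) + exp(t) - exp(-t)]
  [-exp(t) + exp(-t), -t*exp(t), t*exp(t) + 2*exp(t) - exp(-t)]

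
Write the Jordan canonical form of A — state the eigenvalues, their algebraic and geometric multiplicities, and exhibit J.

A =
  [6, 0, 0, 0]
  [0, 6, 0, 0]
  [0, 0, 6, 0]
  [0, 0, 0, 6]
J_1(6) ⊕ J_1(6) ⊕ J_1(6) ⊕ J_1(6)

The characteristic polynomial is
  det(x·I − A) = x^4 - 24*x^3 + 216*x^2 - 864*x + 1296 = (x - 6)^4

Eigenvalues and multiplicities (the geometric multiplicity of λ is n − rank(A − λI), which equals the number of Jordan blocks for λ):
  λ = 6: algebraic multiplicity = 4, geometric multiplicity = 4

Determining the block sizes for each eigenvalue:
  λ = 6: gm = am = 4, so every block has size 1 → block sizes [1, 1, 1, 1]

Assembling the blocks gives a Jordan form
J =
  [6, 0, 0, 0]
  [0, 6, 0, 0]
  [0, 0, 6, 0]
  [0, 0, 0, 6]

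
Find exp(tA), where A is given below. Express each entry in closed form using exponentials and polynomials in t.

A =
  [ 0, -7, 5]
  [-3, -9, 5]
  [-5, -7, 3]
e^{tA} =
  [2*t*exp(-2*t) + exp(-2*t), -7*t*exp(-2*t), 5*t*exp(-2*t)]
  [-5*t^2*exp(-2*t) - 3*t*exp(-2*t), 35*t^2*exp(-2*t)/2 - 7*t*exp(-2*t) + exp(-2*t), -25*t^2*exp(-2*t)/2 + 5*t*exp(-2*t)]
  [-7*t^2*exp(-2*t) - 5*t*exp(-2*t), 49*t^2*exp(-2*t)/2 - 7*t*exp(-2*t), -35*t^2*exp(-2*t)/2 + 5*t*exp(-2*t) + exp(-2*t)]

Strategy: write A = P · J · P⁻¹ where J is a Jordan canonical form, so e^{tA} = P · e^{tJ} · P⁻¹, and e^{tJ} can be computed block-by-block.

A has Jordan form
J =
  [-2,  1,  0]
  [ 0, -2,  1]
  [ 0,  0, -2]
(up to reordering of blocks).

Per-block formulas:
  For a 3×3 Jordan block J_3(-2): exp(t · J_3(-2)) = e^(-2t)·(I + t·N + (t^2/2)·N^2), where N is the 3×3 nilpotent shift.

After assembling e^{tJ} and conjugating by P, we get:

e^{tA} =
  [2*t*exp(-2*t) + exp(-2*t), -7*t*exp(-2*t), 5*t*exp(-2*t)]
  [-5*t^2*exp(-2*t) - 3*t*exp(-2*t), 35*t^2*exp(-2*t)/2 - 7*t*exp(-2*t) + exp(-2*t), -25*t^2*exp(-2*t)/2 + 5*t*exp(-2*t)]
  [-7*t^2*exp(-2*t) - 5*t*exp(-2*t), 49*t^2*exp(-2*t)/2 - 7*t*exp(-2*t), -35*t^2*exp(-2*t)/2 + 5*t*exp(-2*t) + exp(-2*t)]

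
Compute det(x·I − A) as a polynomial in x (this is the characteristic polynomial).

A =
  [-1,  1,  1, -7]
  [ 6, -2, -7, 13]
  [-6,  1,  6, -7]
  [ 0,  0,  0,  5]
x^4 - 8*x^3 + 6*x^2 + 40*x + 25

Expanding det(x·I − A) (e.g. by cofactor expansion or by noting that A is similar to its Jordan form J, which has the same characteristic polynomial as A) gives
  χ_A(x) = x^4 - 8*x^3 + 6*x^2 + 40*x + 25
which factors as (x - 5)^2*(x + 1)^2. The eigenvalues (with algebraic multiplicities) are λ = -1 with multiplicity 2, λ = 5 with multiplicity 2.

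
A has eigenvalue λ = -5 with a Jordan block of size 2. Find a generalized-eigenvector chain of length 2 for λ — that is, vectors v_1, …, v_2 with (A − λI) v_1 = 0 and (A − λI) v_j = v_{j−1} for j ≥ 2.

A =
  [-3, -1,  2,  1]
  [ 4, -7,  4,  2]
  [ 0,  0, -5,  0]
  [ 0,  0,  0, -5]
A Jordan chain for λ = -5 of length 2:
v_1 = (2, 4, 0, 0)ᵀ
v_2 = (1, 0, 0, 0)ᵀ

Let N = A − (-5)·I. We want v_2 with N^2 v_2 = 0 but N^1 v_2 ≠ 0; then v_{j-1} := N · v_j for j = 2, …, 2.

Pick v_2 = (1, 0, 0, 0)ᵀ.
Then v_1 = N · v_2 = (2, 4, 0, 0)ᵀ.

Sanity check: (A − (-5)·I) v_1 = (0, 0, 0, 0)ᵀ = 0. ✓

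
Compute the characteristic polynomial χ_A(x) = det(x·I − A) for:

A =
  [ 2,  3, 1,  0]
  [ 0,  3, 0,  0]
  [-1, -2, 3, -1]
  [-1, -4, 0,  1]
x^4 - 9*x^3 + 30*x^2 - 44*x + 24

Expanding det(x·I − A) (e.g. by cofactor expansion or by noting that A is similar to its Jordan form J, which has the same characteristic polynomial as A) gives
  χ_A(x) = x^4 - 9*x^3 + 30*x^2 - 44*x + 24
which factors as (x - 3)*(x - 2)^3. The eigenvalues (with algebraic multiplicities) are λ = 2 with multiplicity 3, λ = 3 with multiplicity 1.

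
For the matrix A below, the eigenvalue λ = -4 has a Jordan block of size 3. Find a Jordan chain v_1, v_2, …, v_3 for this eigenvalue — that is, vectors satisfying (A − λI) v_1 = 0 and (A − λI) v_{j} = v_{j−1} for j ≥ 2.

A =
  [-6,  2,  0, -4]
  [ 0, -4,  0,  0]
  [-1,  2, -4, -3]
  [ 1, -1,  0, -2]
A Jordan chain for λ = -4 of length 3:
v_1 = (0, 0, -1, 0)ᵀ
v_2 = (-2, 0, -1, 1)ᵀ
v_3 = (1, 0, 0, 0)ᵀ

Let N = A − (-4)·I. We want v_3 with N^3 v_3 = 0 but N^2 v_3 ≠ 0; then v_{j-1} := N · v_j for j = 3, …, 2.

Pick v_3 = (1, 0, 0, 0)ᵀ.
Then v_2 = N · v_3 = (-2, 0, -1, 1)ᵀ.
Then v_1 = N · v_2 = (0, 0, -1, 0)ᵀ.

Sanity check: (A − (-4)·I) v_1 = (0, 0, 0, 0)ᵀ = 0. ✓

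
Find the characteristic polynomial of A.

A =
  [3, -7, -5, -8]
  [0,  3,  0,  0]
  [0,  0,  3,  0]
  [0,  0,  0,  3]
x^4 - 12*x^3 + 54*x^2 - 108*x + 81

Expanding det(x·I − A) (e.g. by cofactor expansion or by noting that A is similar to its Jordan form J, which has the same characteristic polynomial as A) gives
  χ_A(x) = x^4 - 12*x^3 + 54*x^2 - 108*x + 81
which factors as (x - 3)^4. The eigenvalues (with algebraic multiplicities) are λ = 3 with multiplicity 4.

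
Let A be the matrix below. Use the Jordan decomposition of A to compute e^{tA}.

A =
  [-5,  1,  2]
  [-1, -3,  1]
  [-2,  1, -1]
e^{tA} =
  [-t^2*exp(-3*t)/2 - 2*t*exp(-3*t) + exp(-3*t), t*exp(-3*t), t^2*exp(-3*t)/2 + 2*t*exp(-3*t)]
  [-t*exp(-3*t), exp(-3*t), t*exp(-3*t)]
  [-t^2*exp(-3*t)/2 - 2*t*exp(-3*t), t*exp(-3*t), t^2*exp(-3*t)/2 + 2*t*exp(-3*t) + exp(-3*t)]

Strategy: write A = P · J · P⁻¹ where J is a Jordan canonical form, so e^{tA} = P · e^{tJ} · P⁻¹, and e^{tJ} can be computed block-by-block.

A has Jordan form
J =
  [-3,  1,  0]
  [ 0, -3,  1]
  [ 0,  0, -3]
(up to reordering of blocks).

Per-block formulas:
  For a 3×3 Jordan block J_3(-3): exp(t · J_3(-3)) = e^(-3t)·(I + t·N + (t^2/2)·N^2), where N is the 3×3 nilpotent shift.

After assembling e^{tJ} and conjugating by P, we get:

e^{tA} =
  [-t^2*exp(-3*t)/2 - 2*t*exp(-3*t) + exp(-3*t), t*exp(-3*t), t^2*exp(-3*t)/2 + 2*t*exp(-3*t)]
  [-t*exp(-3*t), exp(-3*t), t*exp(-3*t)]
  [-t^2*exp(-3*t)/2 - 2*t*exp(-3*t), t*exp(-3*t), t^2*exp(-3*t)/2 + 2*t*exp(-3*t) + exp(-3*t)]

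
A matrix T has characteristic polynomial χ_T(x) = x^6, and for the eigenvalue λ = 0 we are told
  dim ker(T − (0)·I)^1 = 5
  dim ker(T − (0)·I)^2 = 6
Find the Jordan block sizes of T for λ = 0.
Block sizes for λ = 0: [2, 1, 1, 1, 1]

From the dimensions of kernels of powers, the number of Jordan blocks of size at least j is d_j − d_{j−1} where d_j = dim ker(N^j) (with d_0 = 0). Computing the differences gives [5, 1].
The number of blocks of size exactly k is (#blocks of size ≥ k) − (#blocks of size ≥ k + 1), so the partition is: 4 block(s) of size 1, 1 block(s) of size 2.
In nonincreasing order the block sizes are [2, 1, 1, 1, 1].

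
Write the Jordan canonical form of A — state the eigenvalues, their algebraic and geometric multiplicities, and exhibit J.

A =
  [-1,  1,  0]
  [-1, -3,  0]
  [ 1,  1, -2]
J_2(-2) ⊕ J_1(-2)

The characteristic polynomial is
  det(x·I − A) = x^3 + 6*x^2 + 12*x + 8 = (x + 2)^3

Eigenvalues and multiplicities (the geometric multiplicity of λ is n − rank(A − λI), which equals the number of Jordan blocks for λ):
  λ = -2: algebraic multiplicity = 3, geometric multiplicity = 2

Determining the block sizes for each eigenvalue:
  λ = -2: 2 blocks summing to 3 forces exactly one block of size 2 and the rest size 1 → block sizes [2, 1]

Assembling the blocks gives a Jordan form
J =
  [-2,  1,  0]
  [ 0, -2,  0]
  [ 0,  0, -2]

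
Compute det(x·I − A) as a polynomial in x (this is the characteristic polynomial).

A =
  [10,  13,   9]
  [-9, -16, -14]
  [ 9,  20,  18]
x^3 - 12*x^2 + 48*x - 64

Expanding det(x·I − A) (e.g. by cofactor expansion or by noting that A is similar to its Jordan form J, which has the same characteristic polynomial as A) gives
  χ_A(x) = x^3 - 12*x^2 + 48*x - 64
which factors as (x - 4)^3. The eigenvalues (with algebraic multiplicities) are λ = 4 with multiplicity 3.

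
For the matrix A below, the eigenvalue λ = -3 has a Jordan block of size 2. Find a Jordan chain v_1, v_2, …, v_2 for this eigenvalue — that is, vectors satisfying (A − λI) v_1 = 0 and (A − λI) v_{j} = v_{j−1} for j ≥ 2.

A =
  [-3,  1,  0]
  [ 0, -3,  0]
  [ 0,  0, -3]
A Jordan chain for λ = -3 of length 2:
v_1 = (1, 0, 0)ᵀ
v_2 = (0, 1, 0)ᵀ

Let N = A − (-3)·I. We want v_2 with N^2 v_2 = 0 but N^1 v_2 ≠ 0; then v_{j-1} := N · v_j for j = 2, …, 2.

Pick v_2 = (0, 1, 0)ᵀ.
Then v_1 = N · v_2 = (1, 0, 0)ᵀ.

Sanity check: (A − (-3)·I) v_1 = (0, 0, 0)ᵀ = 0. ✓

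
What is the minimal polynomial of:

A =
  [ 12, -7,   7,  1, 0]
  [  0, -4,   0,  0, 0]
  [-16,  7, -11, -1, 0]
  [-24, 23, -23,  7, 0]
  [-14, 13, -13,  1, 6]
x^3 - 8*x^2 - 12*x + 144

The characteristic polynomial is χ_A(x) = (x - 6)^3*(x + 4)^2, so the eigenvalues are known. The minimal polynomial is
  m_A(x) = Π_λ (x − λ)^{k_λ}
where k_λ is the size of the *largest* Jordan block for λ (equivalently, the smallest k with (A − λI)^k v = 0 for every generalised eigenvector v of λ).

  λ = -4: largest Jordan block has size 1, contributing (x + 4)
  λ = 6: largest Jordan block has size 2, contributing (x − 6)^2

So m_A(x) = (x - 6)^2*(x + 4) = x^3 - 8*x^2 - 12*x + 144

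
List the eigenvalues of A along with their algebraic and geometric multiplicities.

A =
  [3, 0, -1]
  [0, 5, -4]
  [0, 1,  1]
λ = 3: alg = 3, geom = 1

Step 1 — factor the characteristic polynomial to read off the algebraic multiplicities:
  χ_A(x) = (x - 3)^3

Step 2 — compute geometric multiplicities via the rank-nullity identity g(λ) = n − rank(A − λI):
  rank(A − (3)·I) = 2, so dim ker(A − (3)·I) = n − 2 = 1

Summary:
  λ = 3: algebraic multiplicity = 3, geometric multiplicity = 1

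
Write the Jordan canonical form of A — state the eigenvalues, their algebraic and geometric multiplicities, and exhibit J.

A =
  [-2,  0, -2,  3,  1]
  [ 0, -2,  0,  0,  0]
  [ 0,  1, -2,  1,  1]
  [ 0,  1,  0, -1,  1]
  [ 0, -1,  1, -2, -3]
J_3(-2) ⊕ J_2(-2)

The characteristic polynomial is
  det(x·I − A) = x^5 + 10*x^4 + 40*x^3 + 80*x^2 + 80*x + 32 = (x + 2)^5

Eigenvalues and multiplicities (the geometric multiplicity of λ is n − rank(A − λI), which equals the number of Jordan blocks for λ):
  λ = -2: algebraic multiplicity = 5, geometric multiplicity = 2

Determining the block sizes for each eigenvalue:
  λ = -2: with am = 5 and gm = 2, the partition is not yet determined (e.g. several partitions of 5 into 2 parts exist). Let N = A − (-2)·I. Computing rank(N^1) = 3, rank(N^2) = 1, rank(N^3) = 0; the number of blocks of size ≥ j is rank(N^{j−1}) − rank(N^j), giving [2, 2, 1]. So we have 1 block(s) of size 3, 1 block(s) of size 2 → block sizes [3, 2]

Assembling the blocks gives a Jordan form
J =
  [-2,  1,  0,  0,  0]
  [ 0, -2,  1,  0,  0]
  [ 0,  0, -2,  0,  0]
  [ 0,  0,  0, -2,  1]
  [ 0,  0,  0,  0, -2]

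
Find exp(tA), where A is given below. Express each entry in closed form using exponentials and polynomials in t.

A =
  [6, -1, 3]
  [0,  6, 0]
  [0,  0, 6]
e^{tA} =
  [exp(6*t), -t*exp(6*t), 3*t*exp(6*t)]
  [0, exp(6*t), 0]
  [0, 0, exp(6*t)]

Strategy: write A = P · J · P⁻¹ where J is a Jordan canonical form, so e^{tA} = P · e^{tJ} · P⁻¹, and e^{tJ} can be computed block-by-block.

A has Jordan form
J =
  [6, 1, 0]
  [0, 6, 0]
  [0, 0, 6]
(up to reordering of blocks).

Per-block formulas:
  For a 2×2 Jordan block J_2(6): exp(t · J_2(6)) = e^(6t)·(I + t·N), where N is the 2×2 nilpotent shift.
  For a 1×1 block at λ = 6: exp(t · [6]) = [e^(6t)].

After assembling e^{tJ} and conjugating by P, we get:

e^{tA} =
  [exp(6*t), -t*exp(6*t), 3*t*exp(6*t)]
  [0, exp(6*t), 0]
  [0, 0, exp(6*t)]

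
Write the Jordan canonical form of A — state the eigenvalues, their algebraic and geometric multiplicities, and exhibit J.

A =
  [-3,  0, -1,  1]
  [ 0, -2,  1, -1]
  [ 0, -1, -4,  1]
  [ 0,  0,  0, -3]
J_3(-3) ⊕ J_1(-3)

The characteristic polynomial is
  det(x·I − A) = x^4 + 12*x^3 + 54*x^2 + 108*x + 81 = (x + 3)^4

Eigenvalues and multiplicities (the geometric multiplicity of λ is n − rank(A − λI), which equals the number of Jordan blocks for λ):
  λ = -3: algebraic multiplicity = 4, geometric multiplicity = 2

Determining the block sizes for each eigenvalue:
  λ = -3: with am = 4 and gm = 2, the partition is not yet determined (e.g. several partitions of 4 into 2 parts exist). Let N = A − (-3)·I. Computing rank(N^1) = 2, rank(N^2) = 1, rank(N^3) = 0; the number of blocks of size ≥ j is rank(N^{j−1}) − rank(N^j), giving [2, 1, 1]. So we have 1 block(s) of size 3, 1 block(s) of size 1 → block sizes [3, 1]

Assembling the blocks gives a Jordan form
J =
  [-3,  1,  0,  0]
  [ 0, -3,  1,  0]
  [ 0,  0, -3,  0]
  [ 0,  0,  0, -3]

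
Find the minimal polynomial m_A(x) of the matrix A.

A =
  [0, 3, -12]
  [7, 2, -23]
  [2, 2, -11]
x^3 + 9*x^2 + 27*x + 27

The characteristic polynomial is χ_A(x) = (x + 3)^3, so the eigenvalues are known. The minimal polynomial is
  m_A(x) = Π_λ (x − λ)^{k_λ}
where k_λ is the size of the *largest* Jordan block for λ (equivalently, the smallest k with (A − λI)^k v = 0 for every generalised eigenvector v of λ).

  λ = -3: largest Jordan block has size 3, contributing (x + 3)^3

So m_A(x) = (x + 3)^3 = x^3 + 9*x^2 + 27*x + 27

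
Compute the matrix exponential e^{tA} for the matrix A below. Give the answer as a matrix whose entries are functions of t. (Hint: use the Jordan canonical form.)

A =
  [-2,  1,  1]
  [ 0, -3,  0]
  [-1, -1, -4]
e^{tA} =
  [t*exp(-3*t) + exp(-3*t), t*exp(-3*t), t*exp(-3*t)]
  [0, exp(-3*t), 0]
  [-t*exp(-3*t), -t*exp(-3*t), -t*exp(-3*t) + exp(-3*t)]

Strategy: write A = P · J · P⁻¹ where J is a Jordan canonical form, so e^{tA} = P · e^{tJ} · P⁻¹, and e^{tJ} can be computed block-by-block.

A has Jordan form
J =
  [-3,  1,  0]
  [ 0, -3,  0]
  [ 0,  0, -3]
(up to reordering of blocks).

Per-block formulas:
  For a 1×1 block at λ = -3: exp(t · [-3]) = [e^(-3t)].
  For a 2×2 Jordan block J_2(-3): exp(t · J_2(-3)) = e^(-3t)·(I + t·N), where N is the 2×2 nilpotent shift.

After assembling e^{tJ} and conjugating by P, we get:

e^{tA} =
  [t*exp(-3*t) + exp(-3*t), t*exp(-3*t), t*exp(-3*t)]
  [0, exp(-3*t), 0]
  [-t*exp(-3*t), -t*exp(-3*t), -t*exp(-3*t) + exp(-3*t)]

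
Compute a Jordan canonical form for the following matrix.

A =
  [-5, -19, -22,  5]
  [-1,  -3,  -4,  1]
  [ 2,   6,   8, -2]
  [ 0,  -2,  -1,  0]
J_3(0) ⊕ J_1(0)

The characteristic polynomial is
  det(x·I − A) = x^4

Eigenvalues and multiplicities (the geometric multiplicity of λ is n − rank(A − λI), which equals the number of Jordan blocks for λ):
  λ = 0: algebraic multiplicity = 4, geometric multiplicity = 2

Determining the block sizes for each eigenvalue:
  λ = 0: with am = 4 and gm = 2, the partition is not yet determined (e.g. several partitions of 4 into 2 parts exist). Let N = A − (0)·I. Computing rank(N^1) = 2, rank(N^2) = 1, rank(N^3) = 0; the number of blocks of size ≥ j is rank(N^{j−1}) − rank(N^j), giving [2, 1, 1]. So we have 1 block(s) of size 3, 1 block(s) of size 1 → block sizes [3, 1]

Assembling the blocks gives a Jordan form
J =
  [0, 1, 0, 0]
  [0, 0, 1, 0]
  [0, 0, 0, 0]
  [0, 0, 0, 0]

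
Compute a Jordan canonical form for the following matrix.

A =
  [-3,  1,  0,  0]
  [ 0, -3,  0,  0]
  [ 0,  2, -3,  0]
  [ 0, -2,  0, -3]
J_2(-3) ⊕ J_1(-3) ⊕ J_1(-3)

The characteristic polynomial is
  det(x·I − A) = x^4 + 12*x^3 + 54*x^2 + 108*x + 81 = (x + 3)^4

Eigenvalues and multiplicities (the geometric multiplicity of λ is n − rank(A − λI), which equals the number of Jordan blocks for λ):
  λ = -3: algebraic multiplicity = 4, geometric multiplicity = 3

Determining the block sizes for each eigenvalue:
  λ = -3: 3 blocks summing to 4 forces exactly one block of size 2 and the rest size 1 → block sizes [2, 1, 1]

Assembling the blocks gives a Jordan form
J =
  [-3,  1,  0,  0]
  [ 0, -3,  0,  0]
  [ 0,  0, -3,  0]
  [ 0,  0,  0, -3]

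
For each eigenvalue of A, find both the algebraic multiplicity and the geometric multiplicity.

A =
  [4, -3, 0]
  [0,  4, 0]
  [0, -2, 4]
λ = 4: alg = 3, geom = 2

Step 1 — factor the characteristic polynomial to read off the algebraic multiplicities:
  χ_A(x) = (x - 4)^3

Step 2 — compute geometric multiplicities via the rank-nullity identity g(λ) = n − rank(A − λI):
  rank(A − (4)·I) = 1, so dim ker(A − (4)·I) = n − 1 = 2

Summary:
  λ = 4: algebraic multiplicity = 3, geometric multiplicity = 2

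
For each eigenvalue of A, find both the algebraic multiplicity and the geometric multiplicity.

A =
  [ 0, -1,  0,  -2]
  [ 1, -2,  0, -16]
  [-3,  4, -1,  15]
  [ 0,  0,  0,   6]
λ = -1: alg = 3, geom = 1; λ = 6: alg = 1, geom = 1

Step 1 — factor the characteristic polynomial to read off the algebraic multiplicities:
  χ_A(x) = (x - 6)*(x + 1)^3

Step 2 — compute geometric multiplicities via the rank-nullity identity g(λ) = n − rank(A − λI):
  rank(A − (-1)·I) = 3, so dim ker(A − (-1)·I) = n − 3 = 1
  rank(A − (6)·I) = 3, so dim ker(A − (6)·I) = n − 3 = 1

Summary:
  λ = -1: algebraic multiplicity = 3, geometric multiplicity = 1
  λ = 6: algebraic multiplicity = 1, geometric multiplicity = 1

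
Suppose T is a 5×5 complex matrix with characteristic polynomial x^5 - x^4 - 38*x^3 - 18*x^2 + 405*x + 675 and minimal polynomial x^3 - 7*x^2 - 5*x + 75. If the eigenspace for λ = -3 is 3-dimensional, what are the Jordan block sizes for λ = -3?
Block sizes for λ = -3: [1, 1, 1]

Step 1 — from the characteristic polynomial, algebraic multiplicity of λ = -3 is 3. From dim ker(T − (-3)·I) = 3, there are exactly 3 Jordan blocks for λ = -3.
Step 2 — from the minimal polynomial, the factor (x + 3) tells us the largest block for λ = -3 has size 1.
Step 3 — with total size 3, 3 blocks, and largest block 1, the block sizes (in nonincreasing order) are [1, 1, 1].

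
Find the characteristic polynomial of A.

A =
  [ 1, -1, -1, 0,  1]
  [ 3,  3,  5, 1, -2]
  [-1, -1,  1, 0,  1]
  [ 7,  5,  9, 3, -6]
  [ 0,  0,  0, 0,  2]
x^5 - 10*x^4 + 40*x^3 - 80*x^2 + 80*x - 32

Expanding det(x·I − A) (e.g. by cofactor expansion or by noting that A is similar to its Jordan form J, which has the same characteristic polynomial as A) gives
  χ_A(x) = x^5 - 10*x^4 + 40*x^3 - 80*x^2 + 80*x - 32
which factors as (x - 2)^5. The eigenvalues (with algebraic multiplicities) are λ = 2 with multiplicity 5.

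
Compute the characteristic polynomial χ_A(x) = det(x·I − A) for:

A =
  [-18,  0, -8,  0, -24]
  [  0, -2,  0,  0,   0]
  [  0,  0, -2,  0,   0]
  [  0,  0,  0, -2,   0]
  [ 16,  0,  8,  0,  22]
x^5 + 2*x^4 - 24*x^3 - 112*x^2 - 176*x - 96

Expanding det(x·I − A) (e.g. by cofactor expansion or by noting that A is similar to its Jordan form J, which has the same characteristic polynomial as A) gives
  χ_A(x) = x^5 + 2*x^4 - 24*x^3 - 112*x^2 - 176*x - 96
which factors as (x - 6)*(x + 2)^4. The eigenvalues (with algebraic multiplicities) are λ = -2 with multiplicity 4, λ = 6 with multiplicity 1.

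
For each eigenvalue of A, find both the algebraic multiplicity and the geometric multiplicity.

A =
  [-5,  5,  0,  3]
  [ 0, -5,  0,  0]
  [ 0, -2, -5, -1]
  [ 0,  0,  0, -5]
λ = -5: alg = 4, geom = 2

Step 1 — factor the characteristic polynomial to read off the algebraic multiplicities:
  χ_A(x) = (x + 5)^4

Step 2 — compute geometric multiplicities via the rank-nullity identity g(λ) = n − rank(A − λI):
  rank(A − (-5)·I) = 2, so dim ker(A − (-5)·I) = n − 2 = 2

Summary:
  λ = -5: algebraic multiplicity = 4, geometric multiplicity = 2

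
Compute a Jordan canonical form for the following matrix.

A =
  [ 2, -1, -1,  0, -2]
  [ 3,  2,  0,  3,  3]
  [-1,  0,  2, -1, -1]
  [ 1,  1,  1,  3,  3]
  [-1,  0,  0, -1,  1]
J_2(2) ⊕ J_2(2) ⊕ J_1(2)

The characteristic polynomial is
  det(x·I − A) = x^5 - 10*x^4 + 40*x^3 - 80*x^2 + 80*x - 32 = (x - 2)^5

Eigenvalues and multiplicities (the geometric multiplicity of λ is n − rank(A − λI), which equals the number of Jordan blocks for λ):
  λ = 2: algebraic multiplicity = 5, geometric multiplicity = 3

Determining the block sizes for each eigenvalue:
  λ = 2: with am = 5 and gm = 3, the partition is not yet determined (e.g. several partitions of 5 into 3 parts exist). Let N = A − (2)·I. Computing rank(N^1) = 2, rank(N^2) = 0; the number of blocks of size ≥ j is rank(N^{j−1}) − rank(N^j), giving [3, 2]. So we have 2 block(s) of size 2, 1 block(s) of size 1 → block sizes [2, 2, 1]

Assembling the blocks gives a Jordan form
J =
  [2, 1, 0, 0, 0]
  [0, 2, 0, 0, 0]
  [0, 0, 2, 1, 0]
  [0, 0, 0, 2, 0]
  [0, 0, 0, 0, 2]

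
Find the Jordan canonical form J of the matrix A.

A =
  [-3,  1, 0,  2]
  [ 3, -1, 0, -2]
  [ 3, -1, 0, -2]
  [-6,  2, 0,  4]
J_2(0) ⊕ J_1(0) ⊕ J_1(0)

The characteristic polynomial is
  det(x·I − A) = x^4

Eigenvalues and multiplicities (the geometric multiplicity of λ is n − rank(A − λI), which equals the number of Jordan blocks for λ):
  λ = 0: algebraic multiplicity = 4, geometric multiplicity = 3

Determining the block sizes for each eigenvalue:
  λ = 0: 3 blocks summing to 4 forces exactly one block of size 2 and the rest size 1 → block sizes [2, 1, 1]

Assembling the blocks gives a Jordan form
J =
  [0, 1, 0, 0]
  [0, 0, 0, 0]
  [0, 0, 0, 0]
  [0, 0, 0, 0]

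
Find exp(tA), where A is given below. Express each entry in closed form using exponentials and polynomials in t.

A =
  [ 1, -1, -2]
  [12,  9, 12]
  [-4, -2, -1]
e^{tA} =
  [-2*t*exp(3*t) + exp(3*t), -t*exp(3*t), -2*t*exp(3*t)]
  [12*t*exp(3*t), 6*t*exp(3*t) + exp(3*t), 12*t*exp(3*t)]
  [-4*t*exp(3*t), -2*t*exp(3*t), -4*t*exp(3*t) + exp(3*t)]

Strategy: write A = P · J · P⁻¹ where J is a Jordan canonical form, so e^{tA} = P · e^{tJ} · P⁻¹, and e^{tJ} can be computed block-by-block.

A has Jordan form
J =
  [3, 1, 0]
  [0, 3, 0]
  [0, 0, 3]
(up to reordering of blocks).

Per-block formulas:
  For a 1×1 block at λ = 3: exp(t · [3]) = [e^(3t)].
  For a 2×2 Jordan block J_2(3): exp(t · J_2(3)) = e^(3t)·(I + t·N), where N is the 2×2 nilpotent shift.

After assembling e^{tJ} and conjugating by P, we get:

e^{tA} =
  [-2*t*exp(3*t) + exp(3*t), -t*exp(3*t), -2*t*exp(3*t)]
  [12*t*exp(3*t), 6*t*exp(3*t) + exp(3*t), 12*t*exp(3*t)]
  [-4*t*exp(3*t), -2*t*exp(3*t), -4*t*exp(3*t) + exp(3*t)]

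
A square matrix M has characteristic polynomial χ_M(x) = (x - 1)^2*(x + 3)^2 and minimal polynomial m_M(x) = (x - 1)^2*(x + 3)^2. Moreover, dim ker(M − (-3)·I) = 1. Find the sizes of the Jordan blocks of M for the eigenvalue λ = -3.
Block sizes for λ = -3: [2]

Step 1 — from the characteristic polynomial, algebraic multiplicity of λ = -3 is 2. From dim ker(M − (-3)·I) = 1, there are exactly 1 Jordan blocks for λ = -3.
Step 2 — from the minimal polynomial, the factor (x + 3)^2 tells us the largest block for λ = -3 has size 2.
Step 3 — with total size 2, 1 blocks, and largest block 2, the block sizes (in nonincreasing order) are [2].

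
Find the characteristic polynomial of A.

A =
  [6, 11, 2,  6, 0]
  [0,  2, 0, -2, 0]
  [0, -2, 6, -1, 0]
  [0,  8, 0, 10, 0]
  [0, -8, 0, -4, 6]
x^5 - 30*x^4 + 360*x^3 - 2160*x^2 + 6480*x - 7776

Expanding det(x·I − A) (e.g. by cofactor expansion or by noting that A is similar to its Jordan form J, which has the same characteristic polynomial as A) gives
  χ_A(x) = x^5 - 30*x^4 + 360*x^3 - 2160*x^2 + 6480*x - 7776
which factors as (x - 6)^5. The eigenvalues (with algebraic multiplicities) are λ = 6 with multiplicity 5.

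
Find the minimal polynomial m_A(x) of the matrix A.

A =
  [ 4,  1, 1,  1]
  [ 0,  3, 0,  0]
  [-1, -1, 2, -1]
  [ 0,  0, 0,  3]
x^2 - 6*x + 9

The characteristic polynomial is χ_A(x) = (x - 3)^4, so the eigenvalues are known. The minimal polynomial is
  m_A(x) = Π_λ (x − λ)^{k_λ}
where k_λ is the size of the *largest* Jordan block for λ (equivalently, the smallest k with (A − λI)^k v = 0 for every generalised eigenvector v of λ).

  λ = 3: largest Jordan block has size 2, contributing (x − 3)^2

So m_A(x) = (x - 3)^2 = x^2 - 6*x + 9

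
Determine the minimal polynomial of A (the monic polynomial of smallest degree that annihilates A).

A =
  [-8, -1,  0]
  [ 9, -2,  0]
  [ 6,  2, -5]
x^2 + 10*x + 25

The characteristic polynomial is χ_A(x) = (x + 5)^3, so the eigenvalues are known. The minimal polynomial is
  m_A(x) = Π_λ (x − λ)^{k_λ}
where k_λ is the size of the *largest* Jordan block for λ (equivalently, the smallest k with (A − λI)^k v = 0 for every generalised eigenvector v of λ).

  λ = -5: largest Jordan block has size 2, contributing (x + 5)^2

So m_A(x) = (x + 5)^2 = x^2 + 10*x + 25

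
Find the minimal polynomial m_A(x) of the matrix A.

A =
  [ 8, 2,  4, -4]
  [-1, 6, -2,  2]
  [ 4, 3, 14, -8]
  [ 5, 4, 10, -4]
x^3 - 18*x^2 + 108*x - 216

The characteristic polynomial is χ_A(x) = (x - 6)^4, so the eigenvalues are known. The minimal polynomial is
  m_A(x) = Π_λ (x − λ)^{k_λ}
where k_λ is the size of the *largest* Jordan block for λ (equivalently, the smallest k with (A − λI)^k v = 0 for every generalised eigenvector v of λ).

  λ = 6: largest Jordan block has size 3, contributing (x − 6)^3

So m_A(x) = (x - 6)^3 = x^3 - 18*x^2 + 108*x - 216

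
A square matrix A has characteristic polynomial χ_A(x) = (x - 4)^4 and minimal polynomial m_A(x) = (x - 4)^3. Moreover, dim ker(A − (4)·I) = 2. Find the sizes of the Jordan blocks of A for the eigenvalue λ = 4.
Block sizes for λ = 4: [3, 1]

Step 1 — from the characteristic polynomial, algebraic multiplicity of λ = 4 is 4. From dim ker(A − (4)·I) = 2, there are exactly 2 Jordan blocks for λ = 4.
Step 2 — from the minimal polynomial, the factor (x − 4)^3 tells us the largest block for λ = 4 has size 3.
Step 3 — with total size 4, 2 blocks, and largest block 3, the block sizes (in nonincreasing order) are [3, 1].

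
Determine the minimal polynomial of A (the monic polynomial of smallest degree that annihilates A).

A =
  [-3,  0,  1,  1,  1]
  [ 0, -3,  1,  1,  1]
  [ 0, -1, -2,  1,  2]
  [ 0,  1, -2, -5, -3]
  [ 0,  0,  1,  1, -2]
x^2 + 6*x + 9

The characteristic polynomial is χ_A(x) = (x + 3)^5, so the eigenvalues are known. The minimal polynomial is
  m_A(x) = Π_λ (x − λ)^{k_λ}
where k_λ is the size of the *largest* Jordan block for λ (equivalently, the smallest k with (A − λI)^k v = 0 for every generalised eigenvector v of λ).

  λ = -3: largest Jordan block has size 2, contributing (x + 3)^2

So m_A(x) = (x + 3)^2 = x^2 + 6*x + 9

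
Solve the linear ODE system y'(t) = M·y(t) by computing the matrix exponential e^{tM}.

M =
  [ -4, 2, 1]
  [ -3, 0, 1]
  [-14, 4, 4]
e^{tM} =
  [-2*t^2 - 4*t + 1, -2*t^2 + 2*t, t^2 + t]
  [-t^2 - 3*t, 1 - t^2, t^2/2 + t]
  [-6*t^2 - 14*t, -6*t^2 + 4*t, 3*t^2 + 4*t + 1]

Strategy: write M = P · J · P⁻¹ where J is a Jordan canonical form, so e^{tM} = P · e^{tJ} · P⁻¹, and e^{tJ} can be computed block-by-block.

M has Jordan form
J =
  [0, 1, 0]
  [0, 0, 1]
  [0, 0, 0]
(up to reordering of blocks).

Per-block formulas:
  For a 3×3 Jordan block J_3(0): exp(t · J_3(0)) = e^(0t)·(I + t·N + (t^2/2)·N^2), where N is the 3×3 nilpotent shift.

After assembling e^{tJ} and conjugating by P, we get:

e^{tM} =
  [-2*t^2 - 4*t + 1, -2*t^2 + 2*t, t^2 + t]
  [-t^2 - 3*t, 1 - t^2, t^2/2 + t]
  [-6*t^2 - 14*t, -6*t^2 + 4*t, 3*t^2 + 4*t + 1]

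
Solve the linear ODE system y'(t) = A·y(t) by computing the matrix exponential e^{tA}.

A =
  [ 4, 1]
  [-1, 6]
e^{tA} =
  [-t*exp(5*t) + exp(5*t), t*exp(5*t)]
  [-t*exp(5*t), t*exp(5*t) + exp(5*t)]

Strategy: write A = P · J · P⁻¹ where J is a Jordan canonical form, so e^{tA} = P · e^{tJ} · P⁻¹, and e^{tJ} can be computed block-by-block.

A has Jordan form
J =
  [5, 1]
  [0, 5]
(up to reordering of blocks).

Per-block formulas:
  For a 2×2 Jordan block J_2(5): exp(t · J_2(5)) = e^(5t)·(I + t·N), where N is the 2×2 nilpotent shift.

After assembling e^{tJ} and conjugating by P, we get:

e^{tA} =
  [-t*exp(5*t) + exp(5*t), t*exp(5*t)]
  [-t*exp(5*t), t*exp(5*t) + exp(5*t)]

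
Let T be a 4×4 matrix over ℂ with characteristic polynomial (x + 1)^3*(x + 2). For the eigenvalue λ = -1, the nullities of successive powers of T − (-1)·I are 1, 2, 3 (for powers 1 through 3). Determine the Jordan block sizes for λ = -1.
Block sizes for λ = -1: [3]

From the dimensions of kernels of powers, the number of Jordan blocks of size at least j is d_j − d_{j−1} where d_j = dim ker(N^j) (with d_0 = 0). Computing the differences gives [1, 1, 1].
The number of blocks of size exactly k is (#blocks of size ≥ k) − (#blocks of size ≥ k + 1), so the partition is: 1 block(s) of size 3.
In nonincreasing order the block sizes are [3].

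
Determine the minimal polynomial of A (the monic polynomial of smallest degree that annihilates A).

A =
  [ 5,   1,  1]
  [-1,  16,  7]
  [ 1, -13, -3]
x^3 - 18*x^2 + 108*x - 216

The characteristic polynomial is χ_A(x) = (x - 6)^3, so the eigenvalues are known. The minimal polynomial is
  m_A(x) = Π_λ (x − λ)^{k_λ}
where k_λ is the size of the *largest* Jordan block for λ (equivalently, the smallest k with (A − λI)^k v = 0 for every generalised eigenvector v of λ).

  λ = 6: largest Jordan block has size 3, contributing (x − 6)^3

So m_A(x) = (x - 6)^3 = x^3 - 18*x^2 + 108*x - 216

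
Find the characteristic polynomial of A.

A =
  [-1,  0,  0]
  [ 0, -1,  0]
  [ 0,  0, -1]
x^3 + 3*x^2 + 3*x + 1

Expanding det(x·I − A) (e.g. by cofactor expansion or by noting that A is similar to its Jordan form J, which has the same characteristic polynomial as A) gives
  χ_A(x) = x^3 + 3*x^2 + 3*x + 1
which factors as (x + 1)^3. The eigenvalues (with algebraic multiplicities) are λ = -1 with multiplicity 3.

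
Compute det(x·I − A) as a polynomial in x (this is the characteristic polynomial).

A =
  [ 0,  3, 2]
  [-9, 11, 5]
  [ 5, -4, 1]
x^3 - 12*x^2 + 48*x - 64

Expanding det(x·I − A) (e.g. by cofactor expansion or by noting that A is similar to its Jordan form J, which has the same characteristic polynomial as A) gives
  χ_A(x) = x^3 - 12*x^2 + 48*x - 64
which factors as (x - 4)^3. The eigenvalues (with algebraic multiplicities) are λ = 4 with multiplicity 3.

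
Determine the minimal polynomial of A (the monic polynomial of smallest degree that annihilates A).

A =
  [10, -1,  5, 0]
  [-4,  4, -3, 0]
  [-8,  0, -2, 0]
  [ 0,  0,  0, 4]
x^3 - 12*x^2 + 48*x - 64

The characteristic polynomial is χ_A(x) = (x - 4)^4, so the eigenvalues are known. The minimal polynomial is
  m_A(x) = Π_λ (x − λ)^{k_λ}
where k_λ is the size of the *largest* Jordan block for λ (equivalently, the smallest k with (A − λI)^k v = 0 for every generalised eigenvector v of λ).

  λ = 4: largest Jordan block has size 3, contributing (x − 4)^3

So m_A(x) = (x - 4)^3 = x^3 - 12*x^2 + 48*x - 64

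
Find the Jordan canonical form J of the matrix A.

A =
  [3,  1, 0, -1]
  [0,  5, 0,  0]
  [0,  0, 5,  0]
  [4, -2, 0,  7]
J_2(5) ⊕ J_1(5) ⊕ J_1(5)

The characteristic polynomial is
  det(x·I − A) = x^4 - 20*x^3 + 150*x^2 - 500*x + 625 = (x - 5)^4

Eigenvalues and multiplicities (the geometric multiplicity of λ is n − rank(A − λI), which equals the number of Jordan blocks for λ):
  λ = 5: algebraic multiplicity = 4, geometric multiplicity = 3

Determining the block sizes for each eigenvalue:
  λ = 5: 3 blocks summing to 4 forces exactly one block of size 2 and the rest size 1 → block sizes [2, 1, 1]

Assembling the blocks gives a Jordan form
J =
  [5, 1, 0, 0]
  [0, 5, 0, 0]
  [0, 0, 5, 0]
  [0, 0, 0, 5]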